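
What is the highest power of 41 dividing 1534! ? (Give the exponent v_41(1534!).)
v_41(1534!) = 37

Legendre's formula: v_p(n!) = Σ_{k ≥ 1} ⌊n / p^k⌋. For p = 41, n = 1534, the terms are:
  ⌊1534/41^1⌋ = ⌊1534/41⌋ = 37
(the next term ⌊1534/41^2⌋ = 0, terminating the sum). Summing: v_41(1534!) = 37 = 37.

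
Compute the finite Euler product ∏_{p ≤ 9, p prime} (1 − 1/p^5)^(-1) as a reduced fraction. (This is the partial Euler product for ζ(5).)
∏ = 8508543750/8205616331

The primes p ≤ 9 are [2, 3, 5, 7]. For each prime, (1 − 1/p^5)^(-1) = p^5 / (p^5 − 1). The product is (1 − 1/2^5)^(-1), (1 − 1/3^5)^(-1), (1 − 1/5^5)^(-1), (1 − 1/7^5)^(-1) = ∏ p^5 / (p^5 − 1) = 8508543750/8205616331.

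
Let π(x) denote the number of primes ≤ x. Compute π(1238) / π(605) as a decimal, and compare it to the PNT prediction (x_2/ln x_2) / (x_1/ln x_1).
π(1238)/π(605) = 203/110 ≈ 1.8455;  PNT prediction ≈ 1.8405.

π(605) = 110 and π(1238) = 203, so π(1238)/π(605) ≈ 1.8455. The PNT-predicted ratio is (1238/ln(1238)) / (605/ln(605)) ≈ 1.8405. The two agree to within a few percent, as expected.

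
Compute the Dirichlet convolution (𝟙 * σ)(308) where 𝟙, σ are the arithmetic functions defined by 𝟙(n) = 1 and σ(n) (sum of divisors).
(𝟙 * σ)(308) = 1287

Divisors of 308: [1, 2, 4, 7, 11, 14, 22, 28, 44, 77, 154, 308]. For each d | 308:
  d = 1: 𝟙(1) · σ(308/1) = 1 · 672 = 672
  d = 2: 𝟙(2) · σ(308/2) = 1 · 288 = 288
  d = 4: 𝟙(4) · σ(308/4) = 1 · 96 = 96
  d = 7: 𝟙(7) · σ(308/7) = 1 · 84 = 84
  d = 11: 𝟙(11) · σ(308/11) = 1 · 56 = 56
  d = 14: 𝟙(14) · σ(308/14) = 1 · 36 = 36
  d = 22: 𝟙(22) · σ(308/22) = 1 · 24 = 24
  d = 28: 𝟙(28) · σ(308/28) = 1 · 12 = 12
  d = 44: 𝟙(44) · σ(308/44) = 1 · 8 = 8
  d = 77: 𝟙(77) · σ(308/77) = 1 · 7 = 7
  d = 154: 𝟙(154) · σ(308/154) = 1 · 3 = 3
  d = 308: 𝟙(308) · σ(308/308) = 1 · 1 = 1
Summing: (𝟙 * σ)(308) = 672 + 288 + 96 + 84 + 56 + 36 + 24 + 12 + 8 + 7 + 3 + 1 = 1287.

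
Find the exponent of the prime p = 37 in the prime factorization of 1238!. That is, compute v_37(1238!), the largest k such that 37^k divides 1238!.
v_37(1238!) = 33

Legendre's formula: v_p(n!) = Σ_{k ≥ 1} ⌊n / p^k⌋. For p = 37, n = 1238, the terms are:
  ⌊1238/37^1⌋ = ⌊1238/37⌋ = 33
(the next term ⌊1238/37^2⌋ = 0, terminating the sum). Summing: v_37(1238!) = 33 = 33.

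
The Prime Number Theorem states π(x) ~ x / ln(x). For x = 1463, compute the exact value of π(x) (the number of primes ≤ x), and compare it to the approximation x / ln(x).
π(1463) = 232;  x/ln(x) ≈ 200.73;  relative error ≈ 13.48%.

Directly count primes up to 1463: π(1463) = 232. The PNT approximation gives 1463/ln(1463) ≈ 1463/7.28824 ≈ 200.73. Relative error (π(x) − x/ln(x)) / π(x) ≈ 13.48%; the approximation is known to undercount slightly (Li(x) is a better estimate).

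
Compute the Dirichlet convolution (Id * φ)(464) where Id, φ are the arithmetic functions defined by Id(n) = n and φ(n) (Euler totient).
(Id * φ)(464) = 2736

Divisors of 464: [1, 2, 4, 8, 16, 29, 58, 116, 232, 464]. For each d | 464:
  d = 1: Id(1) · φ(464/1) = 1 · 224 = 224
  d = 2: Id(2) · φ(464/2) = 2 · 112 = 224
  d = 4: Id(4) · φ(464/4) = 4 · 56 = 224
  d = 8: Id(8) · φ(464/8) = 8 · 28 = 224
  d = 16: Id(16) · φ(464/16) = 16 · 28 = 448
  d = 29: Id(29) · φ(464/29) = 29 · 8 = 232
  d = 58: Id(58) · φ(464/58) = 58 · 4 = 232
  d = 116: Id(116) · φ(464/116) = 116 · 2 = 232
  d = 232: Id(232) · φ(464/232) = 232 · 1 = 232
  d = 464: Id(464) · φ(464/464) = 464 · 1 = 464
Summing: (Id * φ)(464) = 224 + 224 + 224 + 224 + 448 + 232 + 232 + 232 + 232 + 464 = 2736.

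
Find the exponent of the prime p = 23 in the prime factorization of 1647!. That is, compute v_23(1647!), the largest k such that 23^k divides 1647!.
v_23(1647!) = 74

Legendre's formula: v_p(n!) = Σ_{k ≥ 1} ⌊n / p^k⌋. For p = 23, n = 1647, the terms are:
  ⌊1647/23^1⌋ = ⌊1647/23⌋ = 71
  ⌊1647/23^2⌋ = ⌊1647/529⌋ = 3
(the next term ⌊1647/23^3⌋ = 0, terminating the sum). Summing: v_23(1647!) = 71 + 3 = 74.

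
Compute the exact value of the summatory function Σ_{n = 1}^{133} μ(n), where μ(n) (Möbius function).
Σ_{n ≤ 133} μ(n) = -2

Compute μ(n) for each 1 ≤ n ≤ 133: μ(1) = 1, μ(2) = -1, μ(3) = -1, μ(4) = 0, μ(5) = -1, μ(6) = 1, μ(7) = -1, μ(8) = 0, μ(9) = 0, μ(10) = 1, μ(11) = -1, μ(12) = 0, μ(13) = -1, μ(14) = 1, μ(15) = 1, μ(16) = 0, μ(17) = -1, μ(18) = 0, μ(19) = -1, μ(20) = 0, μ(21) = 1, μ(22) = 1, μ(23) = -1, μ(24) = 0, μ(25) = 0, μ(26) = 1, μ(27) = 0, μ(28) = 0, μ(29) = -1, μ(30) = -1, μ(31) = -1, μ(32) = 0, μ(33) = 1, μ(34) = 1, μ(35) = 1, μ(36) = 0, μ(37) = -1, μ(38) = 1, μ(39) = 1, μ(40) = 0, μ(41) = -1, μ(42) = -1, μ(43) = -1, μ(44) = 0, μ(45) = 0, μ(46) = 1, μ(47) = -1, μ(48) = 0, μ(49) = 0, μ(50) = 0, μ(51) = 1, μ(52) = 0, μ(53) = -1, μ(54) = 0, μ(55) = 1, μ(56) = 0, μ(57) = 1, μ(58) = 1, μ(59) = -1, μ(60) = 0, μ(61) = -1, μ(62) = 1, μ(63) = 0, μ(64) = 0, μ(65) = 1, μ(66) = -1, μ(67) = -1, μ(68) = 0, μ(69) = 1, μ(70) = -1, μ(71) = -1, μ(72) = 0, μ(73) = -1, μ(74) = 1, μ(75) = 0, μ(76) = 0, μ(77) = 1, μ(78) = -1, μ(79) = -1, μ(80) = 0, μ(81) = 0, μ(82) = 1, μ(83) = -1, μ(84) = 0, μ(85) = 1, μ(86) = 1, μ(87) = 1, μ(88) = 0, μ(89) = -1, μ(90) = 0, μ(91) = 1, μ(92) = 0, μ(93) = 1, μ(94) = 1, μ(95) = 1, μ(96) = 0, μ(97) = -1, μ(98) = 0, μ(99) = 0, μ(100) = 0, μ(101) = -1, μ(102) = -1, μ(103) = -1, μ(104) = 0, μ(105) = -1, μ(106) = 1, μ(107) = -1, μ(108) = 0, μ(109) = -1, μ(110) = -1, μ(111) = 1, μ(112) = 0, μ(113) = -1, μ(114) = -1, μ(115) = 1, μ(116) = 0, μ(117) = 0, μ(118) = 1, μ(119) = 1, μ(120) = 0, μ(121) = 0, μ(122) = 1, μ(123) = 1, μ(124) = 0, μ(125) = 0, μ(126) = 0, μ(127) = -1, μ(128) = 0, μ(129) = 1, μ(130) = -1, μ(131) = -1, μ(132) = 0, μ(133) = 1. Summing all 133 values: -2. (Mertens function M(x) = Σ_{n ≤ x} μ(n); on average M(x) should be small (PNT ⟺ M(x) = o(x)).)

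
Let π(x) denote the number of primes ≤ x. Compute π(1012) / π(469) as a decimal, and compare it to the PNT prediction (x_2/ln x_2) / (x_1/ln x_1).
π(1012)/π(469) = 169/91 ≈ 1.8571;  PNT prediction ≈ 1.9180.

π(469) = 91 and π(1012) = 169, so π(1012)/π(469) ≈ 1.8571. The PNT-predicted ratio is (1012/ln(1012)) / (469/ln(469)) ≈ 1.9180. The two agree to within a few percent, as expected.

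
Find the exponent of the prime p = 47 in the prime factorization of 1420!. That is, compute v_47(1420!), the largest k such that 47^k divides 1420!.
v_47(1420!) = 30

Legendre's formula: v_p(n!) = Σ_{k ≥ 1} ⌊n / p^k⌋. For p = 47, n = 1420, the terms are:
  ⌊1420/47^1⌋ = ⌊1420/47⌋ = 30
(the next term ⌊1420/47^2⌋ = 0, terminating the sum). Summing: v_47(1420!) = 30 = 30.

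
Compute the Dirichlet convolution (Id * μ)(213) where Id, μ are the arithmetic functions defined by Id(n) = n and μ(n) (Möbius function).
(Id * μ)(213) = 140

Divisors of 213: [1, 3, 71, 213]. For each d | 213:
  d = 1: Id(1) · μ(213/1) = 1 · 1 = 1
  d = 3: Id(3) · μ(213/3) = 3 · -1 = -3
  d = 71: Id(71) · μ(213/71) = 71 · -1 = -71
  d = 213: Id(213) · μ(213/213) = 213 · 1 = 213
Summing: (Id * μ)(213) = 1 + -3 + -71 + 213 = 140.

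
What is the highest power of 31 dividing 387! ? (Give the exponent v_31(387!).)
v_31(387!) = 12

Legendre's formula: v_p(n!) = Σ_{k ≥ 1} ⌊n / p^k⌋. For p = 31, n = 387, the terms are:
  ⌊387/31^1⌋ = ⌊387/31⌋ = 12
(the next term ⌊387/31^2⌋ = 0, terminating the sum). Summing: v_31(387!) = 12 = 12.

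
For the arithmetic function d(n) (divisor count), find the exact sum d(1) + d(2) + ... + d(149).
Σ_{n ≤ 149} d(n) = 768

Compute d(n) for each 1 ≤ n ≤ 149: d(1) = 1, d(2) = 2, d(3) = 2, d(4) = 3, d(5) = 2, d(6) = 4, d(7) = 2, d(8) = 4, d(9) = 3, d(10) = 4, d(11) = 2, d(12) = 6, d(13) = 2, d(14) = 4, d(15) = 4, d(16) = 5, d(17) = 2, d(18) = 6, d(19) = 2, d(20) = 6, d(21) = 4, d(22) = 4, d(23) = 2, d(24) = 8, d(25) = 3, d(26) = 4, d(27) = 4, d(28) = 6, d(29) = 2, d(30) = 8, d(31) = 2, d(32) = 6, d(33) = 4, d(34) = 4, d(35) = 4, d(36) = 9, d(37) = 2, d(38) = 4, d(39) = 4, d(40) = 8, d(41) = 2, d(42) = 8, d(43) = 2, d(44) = 6, d(45) = 6, d(46) = 4, d(47) = 2, d(48) = 10, d(49) = 3, d(50) = 6, d(51) = 4, d(52) = 6, d(53) = 2, d(54) = 8, d(55) = 4, d(56) = 8, d(57) = 4, d(58) = 4, d(59) = 2, d(60) = 12, d(61) = 2, d(62) = 4, d(63) = 6, d(64) = 7, d(65) = 4, d(66) = 8, d(67) = 2, d(68) = 6, d(69) = 4, d(70) = 8, d(71) = 2, d(72) = 12, d(73) = 2, d(74) = 4, d(75) = 6, d(76) = 6, d(77) = 4, d(78) = 8, d(79) = 2, d(80) = 10, d(81) = 5, d(82) = 4, d(83) = 2, d(84) = 12, d(85) = 4, d(86) = 4, d(87) = 4, d(88) = 8, d(89) = 2, d(90) = 12, d(91) = 4, d(92) = 6, d(93) = 4, d(94) = 4, d(95) = 4, d(96) = 12, d(97) = 2, d(98) = 6, d(99) = 6, d(100) = 9, d(101) = 2, d(102) = 8, d(103) = 2, d(104) = 8, d(105) = 8, d(106) = 4, d(107) = 2, d(108) = 12, d(109) = 2, d(110) = 8, d(111) = 4, d(112) = 10, d(113) = 2, d(114) = 8, d(115) = 4, d(116) = 6, d(117) = 6, d(118) = 4, d(119) = 4, d(120) = 16, d(121) = 3, d(122) = 4, d(123) = 4, d(124) = 6, d(125) = 4, d(126) = 12, d(127) = 2, d(128) = 8, d(129) = 4, d(130) = 8, d(131) = 2, d(132) = 12, d(133) = 4, d(134) = 4, d(135) = 8, d(136) = 8, d(137) = 2, d(138) = 8, d(139) = 2, d(140) = 12, d(141) = 4, d(142) = 4, d(143) = 4, d(144) = 15, d(145) = 4, d(146) = 4, d(147) = 6, d(148) = 6, d(149) = 2. Summing all 149 values: 768. (Dirichlet's divisor formula: Σ_{n ≤ x} d(n) = x ln(x) + (2γ − 1) x + O(√x). For x = 149, the asymptotic estimate is ≈ 768.60.)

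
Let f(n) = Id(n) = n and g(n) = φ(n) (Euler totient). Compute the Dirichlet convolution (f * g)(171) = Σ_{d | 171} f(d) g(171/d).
(Id * φ)(171) = 777

Divisors of 171: [1, 3, 9, 19, 57, 171]. For each d | 171:
  d = 1: Id(1) · φ(171/1) = 1 · 108 = 108
  d = 3: Id(3) · φ(171/3) = 3 · 36 = 108
  d = 9: Id(9) · φ(171/9) = 9 · 18 = 162
  d = 19: Id(19) · φ(171/19) = 19 · 6 = 114
  d = 57: Id(57) · φ(171/57) = 57 · 2 = 114
  d = 171: Id(171) · φ(171/171) = 171 · 1 = 171
Summing: (Id * φ)(171) = 108 + 108 + 162 + 114 + 114 + 171 = 777.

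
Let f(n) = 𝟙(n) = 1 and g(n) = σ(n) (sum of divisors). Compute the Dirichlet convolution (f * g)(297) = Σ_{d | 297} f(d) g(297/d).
(𝟙 * σ)(297) = 754

Divisors of 297: [1, 3, 9, 11, 27, 33, 99, 297]. For each d | 297:
  d = 1: 𝟙(1) · σ(297/1) = 1 · 480 = 480
  d = 3: 𝟙(3) · σ(297/3) = 1 · 156 = 156
  d = 9: 𝟙(9) · σ(297/9) = 1 · 48 = 48
  d = 11: 𝟙(11) · σ(297/11) = 1 · 40 = 40
  d = 27: 𝟙(27) · σ(297/27) = 1 · 12 = 12
  d = 33: 𝟙(33) · σ(297/33) = 1 · 13 = 13
  d = 99: 𝟙(99) · σ(297/99) = 1 · 4 = 4
  d = 297: 𝟙(297) · σ(297/297) = 1 · 1 = 1
Summing: (𝟙 * σ)(297) = 480 + 156 + 48 + 40 + 12 + 13 + 4 + 1 = 754.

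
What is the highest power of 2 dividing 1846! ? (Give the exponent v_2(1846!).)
v_2(1846!) = 1839

Legendre's formula: v_p(n!) = Σ_{k ≥ 1} ⌊n / p^k⌋. For p = 2, n = 1846, the terms are:
  ⌊1846/2^1⌋ = ⌊1846/2⌋ = 923
  ⌊1846/2^2⌋ = ⌊1846/4⌋ = 461
  ⌊1846/2^3⌋ = ⌊1846/8⌋ = 230
  ⌊1846/2^4⌋ = ⌊1846/16⌋ = 115
  ⌊1846/2^5⌋ = ⌊1846/32⌋ = 57
  ⌊1846/2^6⌋ = ⌊1846/64⌋ = 28
  ⌊1846/2^7⌋ = ⌊1846/128⌋ = 14
  ⌊1846/2^8⌋ = ⌊1846/256⌋ = 7
  ⌊1846/2^9⌋ = ⌊1846/512⌋ = 3
  ⌊1846/2^10⌋ = ⌊1846/1024⌋ = 1
(the next term ⌊1846/2^11⌋ = 0, terminating the sum). Summing: v_2(1846!) = 923 + 461 + 230 + 115 + 57 + 28 + 14 + 7 + 3 + 1 = 1839.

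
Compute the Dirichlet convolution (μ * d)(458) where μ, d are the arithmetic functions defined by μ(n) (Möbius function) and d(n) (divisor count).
(μ * d)(458) = 1

Divisors of 458: [1, 2, 229, 458]. For each d | 458:
  d = 1: μ(1) · d(458/1) = 1 · 4 = 4
  d = 2: μ(2) · d(458/2) = -1 · 2 = -2
  d = 229: μ(229) · d(458/229) = -1 · 2 = -2
  d = 458: μ(458) · d(458/458) = 1 · 1 = 1
Summing: (μ * d)(458) = 4 + -2 + -2 + 1 = 1.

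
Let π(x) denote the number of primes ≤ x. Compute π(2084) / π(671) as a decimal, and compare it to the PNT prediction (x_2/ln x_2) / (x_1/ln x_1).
π(2084)/π(671) = 314/121 ≈ 2.5950;  PNT prediction ≈ 2.6452.

π(671) = 121 and π(2084) = 314, so π(2084)/π(671) ≈ 2.5950. The PNT-predicted ratio is (2084/ln(2084)) / (671/ln(671)) ≈ 2.6452. The two agree to within a few percent, as expected.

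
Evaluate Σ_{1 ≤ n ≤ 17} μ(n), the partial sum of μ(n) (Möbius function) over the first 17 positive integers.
Σ_{n ≤ 17} μ(n) = -2

Compute μ(n) for each 1 ≤ n ≤ 17: μ(1) = 1, μ(2) = -1, μ(3) = -1, μ(4) = 0, μ(5) = -1, μ(6) = 1, μ(7) = -1, μ(8) = 0, μ(9) = 0, μ(10) = 1, μ(11) = -1, μ(12) = 0, μ(13) = -1, μ(14) = 1, μ(15) = 1, μ(16) = 0, μ(17) = -1. Summing all 17 values: -2. (Mertens function M(x) = Σ_{n ≤ x} μ(n); on average M(x) should be small (PNT ⟺ M(x) = o(x)).)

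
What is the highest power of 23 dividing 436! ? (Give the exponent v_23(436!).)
v_23(436!) = 18

Legendre's formula: v_p(n!) = Σ_{k ≥ 1} ⌊n / p^k⌋. For p = 23, n = 436, the terms are:
  ⌊436/23^1⌋ = ⌊436/23⌋ = 18
(the next term ⌊436/23^2⌋ = 0, terminating the sum). Summing: v_23(436!) = 18 = 18.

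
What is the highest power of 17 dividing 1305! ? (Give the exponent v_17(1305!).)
v_17(1305!) = 80

Legendre's formula: v_p(n!) = Σ_{k ≥ 1} ⌊n / p^k⌋. For p = 17, n = 1305, the terms are:
  ⌊1305/17^1⌋ = ⌊1305/17⌋ = 76
  ⌊1305/17^2⌋ = ⌊1305/289⌋ = 4
(the next term ⌊1305/17^3⌋ = 0, terminating the sum). Summing: v_17(1305!) = 76 + 4 = 80.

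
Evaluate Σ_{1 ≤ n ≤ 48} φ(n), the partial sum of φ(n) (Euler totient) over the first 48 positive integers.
Σ_{n ≤ 48} φ(n) = 712

Compute φ(n) for each 1 ≤ n ≤ 48: φ(1) = 1, φ(2) = 1, φ(3) = 2, φ(4) = 2, φ(5) = 4, φ(6) = 2, φ(7) = 6, φ(8) = 4, φ(9) = 6, φ(10) = 4, φ(11) = 10, φ(12) = 4, φ(13) = 12, φ(14) = 6, φ(15) = 8, φ(16) = 8, φ(17) = 16, φ(18) = 6, φ(19) = 18, φ(20) = 8, φ(21) = 12, φ(22) = 10, φ(23) = 22, φ(24) = 8, φ(25) = 20, φ(26) = 12, φ(27) = 18, φ(28) = 12, φ(29) = 28, φ(30) = 8, φ(31) = 30, φ(32) = 16, φ(33) = 20, φ(34) = 16, φ(35) = 24, φ(36) = 12, φ(37) = 36, φ(38) = 18, φ(39) = 24, φ(40) = 16, φ(41) = 40, φ(42) = 12, φ(43) = 42, φ(44) = 20, φ(45) = 24, φ(46) = 22, φ(47) = 46, φ(48) = 16. Summing all 48 values: 712. (Average order: Σ_{n ≤ x} φ(n) ~ (3/π²) x². For x = 48, (3/π²)·48² ≈ 700.33.)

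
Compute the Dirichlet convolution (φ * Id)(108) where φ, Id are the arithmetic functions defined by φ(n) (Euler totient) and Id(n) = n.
(φ * Id)(108) = 648

Divisors of 108: [1, 2, 3, 4, 6, 9, 12, 18, 27, 36, 54, 108]. For each d | 108:
  d = 1: φ(1) · Id(108/1) = 1 · 108 = 108
  d = 2: φ(2) · Id(108/2) = 1 · 54 = 54
  d = 3: φ(3) · Id(108/3) = 2 · 36 = 72
  d = 4: φ(4) · Id(108/4) = 2 · 27 = 54
  d = 6: φ(6) · Id(108/6) = 2 · 18 = 36
  d = 9: φ(9) · Id(108/9) = 6 · 12 = 72
  d = 12: φ(12) · Id(108/12) = 4 · 9 = 36
  d = 18: φ(18) · Id(108/18) = 6 · 6 = 36
  d = 27: φ(27) · Id(108/27) = 18 · 4 = 72
  d = 36: φ(36) · Id(108/36) = 12 · 3 = 36
  d = 54: φ(54) · Id(108/54) = 18 · 2 = 36
  d = 108: φ(108) · Id(108/108) = 36 · 1 = 36
Summing: (φ * Id)(108) = 108 + 54 + 72 + 54 + 36 + 72 + 36 + 36 + 72 + 36 + 36 + 36 = 648.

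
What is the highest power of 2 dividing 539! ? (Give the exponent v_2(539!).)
v_2(539!) = 534

Legendre's formula: v_p(n!) = Σ_{k ≥ 1} ⌊n / p^k⌋. For p = 2, n = 539, the terms are:
  ⌊539/2^1⌋ = ⌊539/2⌋ = 269
  ⌊539/2^2⌋ = ⌊539/4⌋ = 134
  ⌊539/2^3⌋ = ⌊539/8⌋ = 67
  ⌊539/2^4⌋ = ⌊539/16⌋ = 33
  ⌊539/2^5⌋ = ⌊539/32⌋ = 16
  ⌊539/2^6⌋ = ⌊539/64⌋ = 8
  ⌊539/2^7⌋ = ⌊539/128⌋ = 4
  ⌊539/2^8⌋ = ⌊539/256⌋ = 2
  ⌊539/2^9⌋ = ⌊539/512⌋ = 1
(the next term ⌊539/2^10⌋ = 0, terminating the sum). Summing: v_2(539!) = 269 + 134 + 67 + 33 + 16 + 8 + 4 + 2 + 1 = 534.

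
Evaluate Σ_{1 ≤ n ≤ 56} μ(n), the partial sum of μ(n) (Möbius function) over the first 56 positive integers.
Σ_{n ≤ 56} μ(n) = -2

Compute μ(n) for each 1 ≤ n ≤ 56: μ(1) = 1, μ(2) = -1, μ(3) = -1, μ(4) = 0, μ(5) = -1, μ(6) = 1, μ(7) = -1, μ(8) = 0, μ(9) = 0, μ(10) = 1, μ(11) = -1, μ(12) = 0, μ(13) = -1, μ(14) = 1, μ(15) = 1, μ(16) = 0, μ(17) = -1, μ(18) = 0, μ(19) = -1, μ(20) = 0, μ(21) = 1, μ(22) = 1, μ(23) = -1, μ(24) = 0, μ(25) = 0, μ(26) = 1, μ(27) = 0, μ(28) = 0, μ(29) = -1, μ(30) = -1, μ(31) = -1, μ(32) = 0, μ(33) = 1, μ(34) = 1, μ(35) = 1, μ(36) = 0, μ(37) = -1, μ(38) = 1, μ(39) = 1, μ(40) = 0, μ(41) = -1, μ(42) = -1, μ(43) = -1, μ(44) = 0, μ(45) = 0, μ(46) = 1, μ(47) = -1, μ(48) = 0, μ(49) = 0, μ(50) = 0, μ(51) = 1, μ(52) = 0, μ(53) = -1, μ(54) = 0, μ(55) = 1, μ(56) = 0. Summing all 56 values: -2. (Mertens function M(x) = Σ_{n ≤ x} μ(n); on average M(x) should be small (PNT ⟺ M(x) = o(x)).)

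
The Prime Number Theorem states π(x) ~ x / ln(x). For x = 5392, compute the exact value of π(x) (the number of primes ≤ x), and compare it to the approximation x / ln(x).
π(5392) = 710;  x/ln(x) ≈ 627.51;  relative error ≈ 11.62%.

Directly count primes up to 5392: π(5392) = 710. The PNT approximation gives 5392/ln(5392) ≈ 5392/8.59267 ≈ 627.51. Relative error (π(x) − x/ln(x)) / π(x) ≈ 11.62%; the approximation is known to undercount slightly (Li(x) is a better estimate).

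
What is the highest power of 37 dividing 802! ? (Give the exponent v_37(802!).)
v_37(802!) = 21

Legendre's formula: v_p(n!) = Σ_{k ≥ 1} ⌊n / p^k⌋. For p = 37, n = 802, the terms are:
  ⌊802/37^1⌋ = ⌊802/37⌋ = 21
(the next term ⌊802/37^2⌋ = 0, terminating the sum). Summing: v_37(802!) = 21 = 21.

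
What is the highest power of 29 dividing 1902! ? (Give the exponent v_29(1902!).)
v_29(1902!) = 67

Legendre's formula: v_p(n!) = Σ_{k ≥ 1} ⌊n / p^k⌋. For p = 29, n = 1902, the terms are:
  ⌊1902/29^1⌋ = ⌊1902/29⌋ = 65
  ⌊1902/29^2⌋ = ⌊1902/841⌋ = 2
(the next term ⌊1902/29^3⌋ = 0, terminating the sum). Summing: v_29(1902!) = 65 + 2 = 67.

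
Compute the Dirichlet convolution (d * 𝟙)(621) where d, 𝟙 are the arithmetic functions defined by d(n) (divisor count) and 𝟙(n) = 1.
(d * 𝟙)(621) = 30

Divisors of 621: [1, 3, 9, 23, 27, 69, 207, 621]. For each d | 621:
  d = 1: d(1) · 𝟙(621/1) = 1 · 1 = 1
  d = 3: d(3) · 𝟙(621/3) = 2 · 1 = 2
  d = 9: d(9) · 𝟙(621/9) = 3 · 1 = 3
  d = 23: d(23) · 𝟙(621/23) = 2 · 1 = 2
  d = 27: d(27) · 𝟙(621/27) = 4 · 1 = 4
  d = 69: d(69) · 𝟙(621/69) = 4 · 1 = 4
  d = 207: d(207) · 𝟙(621/207) = 6 · 1 = 6
  d = 621: d(621) · 𝟙(621/621) = 8 · 1 = 8
Summing: (d * 𝟙)(621) = 1 + 2 + 3 + 2 + 4 + 4 + 6 + 8 = 30.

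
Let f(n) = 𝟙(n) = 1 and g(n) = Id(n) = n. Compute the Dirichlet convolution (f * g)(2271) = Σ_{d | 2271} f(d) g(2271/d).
(𝟙 * Id)(2271) = 3032

Divisors of 2271: [1, 3, 757, 2271]. For each d | 2271:
  d = 1: 𝟙(1) · Id(2271/1) = 1 · 2271 = 2271
  d = 3: 𝟙(3) · Id(2271/3) = 1 · 757 = 757
  d = 757: 𝟙(757) · Id(2271/757) = 1 · 3 = 3
  d = 2271: 𝟙(2271) · Id(2271/2271) = 1 · 1 = 1
Summing: (𝟙 * Id)(2271) = 2271 + 757 + 3 + 1 = 3032.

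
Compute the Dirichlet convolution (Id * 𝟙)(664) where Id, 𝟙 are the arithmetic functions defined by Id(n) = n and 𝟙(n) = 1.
(Id * 𝟙)(664) = 1260

Divisors of 664: [1, 2, 4, 8, 83, 166, 332, 664]. For each d | 664:
  d = 1: Id(1) · 𝟙(664/1) = 1 · 1 = 1
  d = 2: Id(2) · 𝟙(664/2) = 2 · 1 = 2
  d = 4: Id(4) · 𝟙(664/4) = 4 · 1 = 4
  d = 8: Id(8) · 𝟙(664/8) = 8 · 1 = 8
  d = 83: Id(83) · 𝟙(664/83) = 83 · 1 = 83
  d = 166: Id(166) · 𝟙(664/166) = 166 · 1 = 166
  d = 332: Id(332) · 𝟙(664/332) = 332 · 1 = 332
  d = 664: Id(664) · 𝟙(664/664) = 664 · 1 = 664
Summing: (Id * 𝟙)(664) = 1 + 2 + 4 + 8 + 83 + 166 + 332 + 664 = 1260.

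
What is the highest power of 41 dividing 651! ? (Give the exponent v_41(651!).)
v_41(651!) = 15

Legendre's formula: v_p(n!) = Σ_{k ≥ 1} ⌊n / p^k⌋. For p = 41, n = 651, the terms are:
  ⌊651/41^1⌋ = ⌊651/41⌋ = 15
(the next term ⌊651/41^2⌋ = 0, terminating the sum). Summing: v_41(651!) = 15 = 15.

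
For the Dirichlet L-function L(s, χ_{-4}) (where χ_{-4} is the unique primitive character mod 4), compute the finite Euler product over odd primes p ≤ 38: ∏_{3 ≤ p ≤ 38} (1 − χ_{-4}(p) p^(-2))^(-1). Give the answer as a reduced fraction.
∏ = 136633422149134339/149104402366464000

The odd primes p ≤ 38 are [3, 5, 7, 11, 13, 17, 19, 23, 29, 31, 37]. For each, χ(p) = 1 if p ≡ 1 mod 4, χ(p) = −1 if p ≡ 3 mod 4. Taking (1 − χ(p)/p^2)^(-1) = p^2/(p^2 − χ(p)): (1 − (-1)/3^2)^(-1) · (1 − (1)/5^2)^(-1) · (1 − (-1)/7^2)^(-1) · (1 − (-1)/11^2)^(-1) · (1 − (1)/13^2)^(-1) · (1 − (1)/17^2)^(-1) · (1 − (-1)/19^2)^(-1) · (1 − (-1)/23^2)^(-1) · (1 − (1)/29^2)^(-1) · (1 − (-1)/31^2)^(-1) · (1 − (1)/37^2)^(-1) = 136633422149134339/149104402366464000.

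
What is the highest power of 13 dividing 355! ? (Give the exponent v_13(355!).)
v_13(355!) = 29

Legendre's formula: v_p(n!) = Σ_{k ≥ 1} ⌊n / p^k⌋. For p = 13, n = 355, the terms are:
  ⌊355/13^1⌋ = ⌊355/13⌋ = 27
  ⌊355/13^2⌋ = ⌊355/169⌋ = 2
(the next term ⌊355/13^3⌋ = 0, terminating the sum). Summing: v_13(355!) = 27 + 2 = 29.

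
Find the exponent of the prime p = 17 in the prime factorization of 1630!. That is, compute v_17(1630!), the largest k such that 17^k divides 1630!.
v_17(1630!) = 100

Legendre's formula: v_p(n!) = Σ_{k ≥ 1} ⌊n / p^k⌋. For p = 17, n = 1630, the terms are:
  ⌊1630/17^1⌋ = ⌊1630/17⌋ = 95
  ⌊1630/17^2⌋ = ⌊1630/289⌋ = 5
(the next term ⌊1630/17^3⌋ = 0, terminating the sum). Summing: v_17(1630!) = 95 + 5 = 100.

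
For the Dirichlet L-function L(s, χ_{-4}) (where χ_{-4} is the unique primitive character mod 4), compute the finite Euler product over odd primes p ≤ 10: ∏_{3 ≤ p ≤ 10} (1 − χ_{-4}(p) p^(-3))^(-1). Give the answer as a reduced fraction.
∏ = 165375/170624

The odd primes p ≤ 10 are [3, 5, 7]. For each, χ(p) = 1 if p ≡ 1 mod 4, χ(p) = −1 if p ≡ 3 mod 4. Taking (1 − χ(p)/p^3)^(-1) = p^3/(p^3 − χ(p)): (1 − (-1)/3^3)^(-1) · (1 − (1)/5^3)^(-1) · (1 − (-1)/7^3)^(-1) = 165375/170624.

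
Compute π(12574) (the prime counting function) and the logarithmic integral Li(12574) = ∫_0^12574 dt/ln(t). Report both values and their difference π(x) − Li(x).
π(12574) = 1501;  Li(12574) ≈ 1522.06;  π(x) − Li(x) ≈ -21.06.

Direct count of primes ≤ 12574 gives π(12574) = 1501. Numerical evaluation of the logarithmic integral gives Li(12574) ≈ 1522.06. The difference π(x) − Li(x) ≈ -21.06 is typically negative for small/moderate x (Li(x) overestimates), though Littlewood's theorem shows this sign changes infinitely often.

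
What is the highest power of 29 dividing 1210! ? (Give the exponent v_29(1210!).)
v_29(1210!) = 42

Legendre's formula: v_p(n!) = Σ_{k ≥ 1} ⌊n / p^k⌋. For p = 29, n = 1210, the terms are:
  ⌊1210/29^1⌋ = ⌊1210/29⌋ = 41
  ⌊1210/29^2⌋ = ⌊1210/841⌋ = 1
(the next term ⌊1210/29^3⌋ = 0, terminating the sum). Summing: v_29(1210!) = 41 + 1 = 42.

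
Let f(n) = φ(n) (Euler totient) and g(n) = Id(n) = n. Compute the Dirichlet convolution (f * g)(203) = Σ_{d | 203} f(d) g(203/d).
(φ * Id)(203) = 741

Divisors of 203: [1, 7, 29, 203]. For each d | 203:
  d = 1: φ(1) · Id(203/1) = 1 · 203 = 203
  d = 7: φ(7) · Id(203/7) = 6 · 29 = 174
  d = 29: φ(29) · Id(203/29) = 28 · 7 = 196
  d = 203: φ(203) · Id(203/203) = 168 · 1 = 168
Summing: (φ * Id)(203) = 203 + 174 + 196 + 168 = 741.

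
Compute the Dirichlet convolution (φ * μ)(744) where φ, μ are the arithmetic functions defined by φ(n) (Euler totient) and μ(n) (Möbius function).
(φ * μ)(744) = 58

Divisors of 744: [1, 2, 3, 4, 6, 8, 12, 24, 31, 62, 93, 124, 186, 248, 372, 744]. For each d | 744:
  d = 1: φ(1) · μ(744/1) = 1 · 0 = 0
  d = 2: φ(2) · μ(744/2) = 1 · 0 = 0
  d = 3: φ(3) · μ(744/3) = 2 · 0 = 0
  d = 4: φ(4) · μ(744/4) = 2 · -1 = -2
  d = 6: φ(6) · μ(744/6) = 2 · 0 = 0
  d = 8: φ(8) · μ(744/8) = 4 · 1 = 4
  d = 12: φ(12) · μ(744/12) = 4 · 1 = 4
  d = 24: φ(24) · μ(744/24) = 8 · -1 = -8
  d = 31: φ(31) · μ(744/31) = 30 · 0 = 0
  d = 62: φ(62) · μ(744/62) = 30 · 0 = 0
  d = 93: φ(93) · μ(744/93) = 60 · 0 = 0
  d = 124: φ(124) · μ(744/124) = 60 · 1 = 60
  d = 186: φ(186) · μ(744/186) = 60 · 0 = 0
  d = 248: φ(248) · μ(744/248) = 120 · -1 = -120
  d = 372: φ(372) · μ(744/372) = 120 · -1 = -120
  d = 744: φ(744) · μ(744/744) = 240 · 1 = 240
Summing: (φ * μ)(744) = 0 + 0 + 0 + -2 + 0 + 4 + 4 + -8 + 0 + 0 + 0 + 60 + 0 + -120 + -120 + 240 = 58.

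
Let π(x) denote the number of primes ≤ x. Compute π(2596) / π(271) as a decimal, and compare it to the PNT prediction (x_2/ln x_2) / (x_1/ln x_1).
π(2596)/π(271) = 378/58 ≈ 6.5172;  PNT prediction ≈ 6.8261.

π(271) = 58 and π(2596) = 378, so π(2596)/π(271) ≈ 6.5172. The PNT-predicted ratio is (2596/ln(2596)) / (271/ln(271)) ≈ 6.8261. The two agree to within a few percent, as expected.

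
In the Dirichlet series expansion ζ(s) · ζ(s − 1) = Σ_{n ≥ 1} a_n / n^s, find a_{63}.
σ(63) = 104

In the product (Σ m^0/m^s)(Σ k / k^s) = Σ (Σ_{d | n} d) / n^s, the coefficient of 1/n^s is σ(n) = Σ_{d | n} d. For n = 63, divisors are [1, 3, 7, 9, 21, 63]; summing: σ(63) = 104.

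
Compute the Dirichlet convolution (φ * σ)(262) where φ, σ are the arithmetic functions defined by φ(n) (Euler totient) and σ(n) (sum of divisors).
(φ * σ)(262) = 1048

Divisors of 262: [1, 2, 131, 262]. For each d | 262:
  d = 1: φ(1) · σ(262/1) = 1 · 396 = 396
  d = 2: φ(2) · σ(262/2) = 1 · 132 = 132
  d = 131: φ(131) · σ(262/131) = 130 · 3 = 390
  d = 262: φ(262) · σ(262/262) = 130 · 1 = 130
Summing: (φ * σ)(262) = 396 + 132 + 390 + 130 = 1048.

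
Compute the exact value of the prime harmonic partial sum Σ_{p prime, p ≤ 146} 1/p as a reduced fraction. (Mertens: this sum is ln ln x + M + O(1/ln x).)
Σ 1/p = 18825509850919239131453102166593625244431364344421618363/10014646650599190067509233131649940057366334653200433090

π(146) = 34, so the primes ≤ 146 are [2, 3, 5, 7, 11, 13, 17, 19, 23, 29, 31, 37, 41, 43, 47, 53, 59, 61, 67, 71, 73, 79, 83, 89, 97, 101, 103, 107, 109, 113, 127, 131, 137, 139]. Summing 1/p over these primes: 18825509850919239131453102166593625244431364344421618363/10014646650599190067509233131649940057366334653200433090 ≈ 1.8798. Mertens estimate ln ln(146) + 0.2615 ≈ 1.8677.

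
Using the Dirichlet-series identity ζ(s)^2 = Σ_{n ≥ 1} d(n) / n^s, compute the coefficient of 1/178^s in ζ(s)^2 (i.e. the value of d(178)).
d(178) = 4

ζ(s)^2 = (Σ 1/m^s)(Σ 1/k^s). The coefficient of 1/n^s in the product is the number of ordered pairs (m, k) with mk = n, which equals d(n). For n = 178, divisors are [1, 2, 89, 178], so d(178) = 4.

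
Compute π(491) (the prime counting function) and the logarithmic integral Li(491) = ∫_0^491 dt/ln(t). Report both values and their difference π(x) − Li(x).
π(491) = 94;  Li(491) ≈ 100.34;  π(x) − Li(x) ≈ -6.34.

Direct count of primes ≤ 491 gives π(491) = 94. Numerical evaluation of the logarithmic integral gives Li(491) ≈ 100.34. The difference π(x) − Li(x) ≈ -6.34 is typically negative for small/moderate x (Li(x) overestimates), though Littlewood's theorem shows this sign changes infinitely often.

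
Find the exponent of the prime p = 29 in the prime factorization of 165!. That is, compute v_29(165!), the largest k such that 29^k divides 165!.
v_29(165!) = 5

Legendre's formula: v_p(n!) = Σ_{k ≥ 1} ⌊n / p^k⌋. For p = 29, n = 165, the terms are:
  ⌊165/29^1⌋ = ⌊165/29⌋ = 5
(the next term ⌊165/29^2⌋ = 0, terminating the sum). Summing: v_29(165!) = 5 = 5.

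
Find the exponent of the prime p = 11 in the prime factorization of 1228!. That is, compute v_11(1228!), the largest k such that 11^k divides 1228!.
v_11(1228!) = 121

Legendre's formula: v_p(n!) = Σ_{k ≥ 1} ⌊n / p^k⌋. For p = 11, n = 1228, the terms are:
  ⌊1228/11^1⌋ = ⌊1228/11⌋ = 111
  ⌊1228/11^2⌋ = ⌊1228/121⌋ = 10
(the next term ⌊1228/11^3⌋ = 0, terminating the sum). Summing: v_11(1228!) = 111 + 10 = 121.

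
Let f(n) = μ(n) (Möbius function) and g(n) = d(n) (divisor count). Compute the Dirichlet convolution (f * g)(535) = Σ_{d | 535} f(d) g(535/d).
(μ * d)(535) = 1

Divisors of 535: [1, 5, 107, 535]. For each d | 535:
  d = 1: μ(1) · d(535/1) = 1 · 4 = 4
  d = 5: μ(5) · d(535/5) = -1 · 2 = -2
  d = 107: μ(107) · d(535/107) = -1 · 2 = -2
  d = 535: μ(535) · d(535/535) = 1 · 1 = 1
Summing: (μ * d)(535) = 4 + -2 + -2 + 1 = 1.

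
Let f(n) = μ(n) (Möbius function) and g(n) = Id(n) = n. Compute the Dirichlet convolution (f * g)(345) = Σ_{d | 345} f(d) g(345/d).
(μ * Id)(345) = 176

Divisors of 345: [1, 3, 5, 15, 23, 69, 115, 345]. For each d | 345:
  d = 1: μ(1) · Id(345/1) = 1 · 345 = 345
  d = 3: μ(3) · Id(345/3) = -1 · 115 = -115
  d = 5: μ(5) · Id(345/5) = -1 · 69 = -69
  d = 15: μ(15) · Id(345/15) = 1 · 23 = 23
  d = 23: μ(23) · Id(345/23) = -1 · 15 = -15
  d = 69: μ(69) · Id(345/69) = 1 · 5 = 5
  d = 115: μ(115) · Id(345/115) = 1 · 3 = 3
  d = 345: μ(345) · Id(345/345) = -1 · 1 = -1
Summing: (μ * Id)(345) = 345 + -115 + -69 + 23 + -15 + 5 + 3 + -1 = 176.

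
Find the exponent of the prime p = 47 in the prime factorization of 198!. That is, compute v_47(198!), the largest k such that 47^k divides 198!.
v_47(198!) = 4

Legendre's formula: v_p(n!) = Σ_{k ≥ 1} ⌊n / p^k⌋. For p = 47, n = 198, the terms are:
  ⌊198/47^1⌋ = ⌊198/47⌋ = 4
(the next term ⌊198/47^2⌋ = 0, terminating the sum). Summing: v_47(198!) = 4 = 4.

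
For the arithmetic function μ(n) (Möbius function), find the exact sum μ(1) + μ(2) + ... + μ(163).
Σ_{n ≤ 163} μ(n) = 0

Compute μ(n) for each 1 ≤ n ≤ 163: μ(1) = 1, μ(2) = -1, μ(3) = -1, μ(4) = 0, μ(5) = -1, μ(6) = 1, μ(7) = -1, μ(8) = 0, μ(9) = 0, μ(10) = 1, μ(11) = -1, μ(12) = 0, μ(13) = -1, μ(14) = 1, μ(15) = 1, μ(16) = 0, μ(17) = -1, μ(18) = 0, μ(19) = -1, μ(20) = 0, μ(21) = 1, μ(22) = 1, μ(23) = -1, μ(24) = 0, μ(25) = 0, μ(26) = 1, μ(27) = 0, μ(28) = 0, μ(29) = -1, μ(30) = -1, μ(31) = -1, μ(32) = 0, μ(33) = 1, μ(34) = 1, μ(35) = 1, μ(36) = 0, μ(37) = -1, μ(38) = 1, μ(39) = 1, μ(40) = 0, μ(41) = -1, μ(42) = -1, μ(43) = -1, μ(44) = 0, μ(45) = 0, μ(46) = 1, μ(47) = -1, μ(48) = 0, μ(49) = 0, μ(50) = 0, μ(51) = 1, μ(52) = 0, μ(53) = -1, μ(54) = 0, μ(55) = 1, μ(56) = 0, μ(57) = 1, μ(58) = 1, μ(59) = -1, μ(60) = 0, μ(61) = -1, μ(62) = 1, μ(63) = 0, μ(64) = 0, μ(65) = 1, μ(66) = -1, μ(67) = -1, μ(68) = 0, μ(69) = 1, μ(70) = -1, μ(71) = -1, μ(72) = 0, μ(73) = -1, μ(74) = 1, μ(75) = 0, μ(76) = 0, μ(77) = 1, μ(78) = -1, μ(79) = -1, μ(80) = 0, μ(81) = 0, μ(82) = 1, μ(83) = -1, μ(84) = 0, μ(85) = 1, μ(86) = 1, μ(87) = 1, μ(88) = 0, μ(89) = -1, μ(90) = 0, μ(91) = 1, μ(92) = 0, μ(93) = 1, μ(94) = 1, μ(95) = 1, μ(96) = 0, μ(97) = -1, μ(98) = 0, μ(99) = 0, μ(100) = 0, μ(101) = -1, μ(102) = -1, μ(103) = -1, μ(104) = 0, μ(105) = -1, μ(106) = 1, μ(107) = -1, μ(108) = 0, μ(109) = -1, μ(110) = -1, μ(111) = 1, μ(112) = 0, μ(113) = -1, μ(114) = -1, μ(115) = 1, μ(116) = 0, μ(117) = 0, μ(118) = 1, μ(119) = 1, μ(120) = 0, μ(121) = 0, μ(122) = 1, μ(123) = 1, μ(124) = 0, μ(125) = 0, μ(126) = 0, μ(127) = -1, μ(128) = 0, μ(129) = 1, μ(130) = -1, μ(131) = -1, μ(132) = 0, μ(133) = 1, μ(134) = 1, μ(135) = 0, μ(136) = 0, μ(137) = -1, μ(138) = -1, μ(139) = -1, μ(140) = 0, μ(141) = 1, μ(142) = 1, μ(143) = 1, μ(144) = 0, μ(145) = 1, μ(146) = 1, μ(147) = 0, μ(148) = 0, μ(149) = -1, μ(150) = 0, μ(151) = -1, μ(152) = 0, μ(153) = 0, μ(154) = -1, μ(155) = 1, μ(156) = 0, μ(157) = -1, μ(158) = 1, μ(159) = 1, μ(160) = 0, μ(161) = 1, μ(162) = 0, μ(163) = -1. Summing all 163 values: 0. (Mertens function M(x) = Σ_{n ≤ x} μ(n); on average M(x) should be small (PNT ⟺ M(x) = o(x)).)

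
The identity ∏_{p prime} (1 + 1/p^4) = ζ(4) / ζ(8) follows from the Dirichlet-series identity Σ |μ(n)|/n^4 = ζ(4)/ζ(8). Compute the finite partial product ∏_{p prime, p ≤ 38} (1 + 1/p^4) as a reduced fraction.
∏ = 706902957735712331680943125904125462935190109312/655798773317600826641830943030775489929079680625

The primes p ≤ 38 are [2, 3, 5, 7, 11, 13, 17, 19, 23, 29, 31, 37]. For each, (1 + 1/p^4) = (p^4 + 1)/p^4. Multiplying these fractions over p ∈ [2, 3, 5, 7, 11, 13, 17, 19, 23, 29, 31, 37] gives 706902957735712331680943125904125462935190109312/655798773317600826641830943030775489929079680625. (In the limit P → ∞ this tends to ζ(4)/ζ(8).)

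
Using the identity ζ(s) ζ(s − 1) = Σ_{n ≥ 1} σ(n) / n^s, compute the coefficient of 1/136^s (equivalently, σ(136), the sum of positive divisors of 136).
σ(136) = 270

In the product (Σ m^0/m^s)(Σ k / k^s) = Σ (Σ_{d | n} d) / n^s, the coefficient of 1/n^s is σ(n) = Σ_{d | n} d. For n = 136, divisors are [1, 2, 4, 8, 17, 34, 68, 136]; summing: σ(136) = 270.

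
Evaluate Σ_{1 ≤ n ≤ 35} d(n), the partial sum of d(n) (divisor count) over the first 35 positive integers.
Σ_{n ≤ 35} d(n) = 131

Compute d(n) for each 1 ≤ n ≤ 35: d(1) = 1, d(2) = 2, d(3) = 2, d(4) = 3, d(5) = 2, d(6) = 4, d(7) = 2, d(8) = 4, d(9) = 3, d(10) = 4, d(11) = 2, d(12) = 6, d(13) = 2, d(14) = 4, d(15) = 4, d(16) = 5, d(17) = 2, d(18) = 6, d(19) = 2, d(20) = 6, d(21) = 4, d(22) = 4, d(23) = 2, d(24) = 8, d(25) = 3, d(26) = 4, d(27) = 4, d(28) = 6, d(29) = 2, d(30) = 8, d(31) = 2, d(32) = 6, d(33) = 4, d(34) = 4, d(35) = 4. Summing all 35 values: 131. (Dirichlet's divisor formula: Σ_{n ≤ x} d(n) = x ln(x) + (2γ − 1) x + O(√x). For x = 35, the asymptotic estimate is ≈ 129.84.)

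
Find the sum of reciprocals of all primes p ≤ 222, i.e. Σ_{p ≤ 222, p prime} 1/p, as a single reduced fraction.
Σ 1/p = 3215488142498485484492183158345029261034221047849345857469577412562094716564064084247/1645783550795210387735581011435590727981167322669649249414629852197255934130751870910

π(222) = 47, so the primes ≤ 222 are [2, 3, 5, 7, 11, 13, 17, 19, 23, 29, 31, 37, 41, 43, 47, 53, 59, 61, 67, 71, 73, 79, 83, 89, 97, 101, 103, 107, 109, 113, 127, 131, 137, 139, 149, 151, 157, 163, 167, 173, 179, 181, 191, 193, 197, 199, 211]. Summing 1/p over these primes: 3215488142498485484492183158345029261034221047849345857469577412562094716564064084247/1645783550795210387735581011435590727981167322669649249414629852197255934130751870910 ≈ 1.9538. Mertens estimate ln ln(222) + 0.2615 ≈ 1.9484.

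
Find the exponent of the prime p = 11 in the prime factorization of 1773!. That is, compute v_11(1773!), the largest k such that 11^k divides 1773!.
v_11(1773!) = 176

Legendre's formula: v_p(n!) = Σ_{k ≥ 1} ⌊n / p^k⌋. For p = 11, n = 1773, the terms are:
  ⌊1773/11^1⌋ = ⌊1773/11⌋ = 161
  ⌊1773/11^2⌋ = ⌊1773/121⌋ = 14
  ⌊1773/11^3⌋ = ⌊1773/1331⌋ = 1
(the next term ⌊1773/11^4⌋ = 0, terminating the sum). Summing: v_11(1773!) = 161 + 14 + 1 = 176.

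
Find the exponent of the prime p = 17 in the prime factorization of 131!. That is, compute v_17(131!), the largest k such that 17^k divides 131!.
v_17(131!) = 7

Legendre's formula: v_p(n!) = Σ_{k ≥ 1} ⌊n / p^k⌋. For p = 17, n = 131, the terms are:
  ⌊131/17^1⌋ = ⌊131/17⌋ = 7
(the next term ⌊131/17^2⌋ = 0, terminating the sum). Summing: v_17(131!) = 7 = 7.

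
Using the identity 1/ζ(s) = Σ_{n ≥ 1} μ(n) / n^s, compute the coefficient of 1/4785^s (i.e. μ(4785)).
μ(4785) = 1

Factor n = 4785 = 3 · 5 · 11 · 29. μ(n) = 0 if any exponent ≥ 2 (not squarefree); otherwise μ(n) = (−1)^{ω(n)} where ω(n) is the number of distinct prime factors. Applying: μ(4785) = 1.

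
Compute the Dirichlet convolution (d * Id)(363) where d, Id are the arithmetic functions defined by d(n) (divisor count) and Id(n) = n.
(d * Id)(363) = 730

Divisors of 363: [1, 3, 11, 33, 121, 363]. For each d | 363:
  d = 1: d(1) · Id(363/1) = 1 · 363 = 363
  d = 3: d(3) · Id(363/3) = 2 · 121 = 242
  d = 11: d(11) · Id(363/11) = 2 · 33 = 66
  d = 33: d(33) · Id(363/33) = 4 · 11 = 44
  d = 121: d(121) · Id(363/121) = 3 · 3 = 9
  d = 363: d(363) · Id(363/363) = 6 · 1 = 6
Summing: (d * Id)(363) = 363 + 242 + 66 + 44 + 9 + 6 = 730.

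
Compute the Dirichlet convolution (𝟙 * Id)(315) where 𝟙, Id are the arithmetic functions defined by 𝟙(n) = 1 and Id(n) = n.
(𝟙 * Id)(315) = 624

Divisors of 315: [1, 3, 5, 7, 9, 15, 21, 35, 45, 63, 105, 315]. For each d | 315:
  d = 1: 𝟙(1) · Id(315/1) = 1 · 315 = 315
  d = 3: 𝟙(3) · Id(315/3) = 1 · 105 = 105
  d = 5: 𝟙(5) · Id(315/5) = 1 · 63 = 63
  d = 7: 𝟙(7) · Id(315/7) = 1 · 45 = 45
  d = 9: 𝟙(9) · Id(315/9) = 1 · 35 = 35
  d = 15: 𝟙(15) · Id(315/15) = 1 · 21 = 21
  d = 21: 𝟙(21) · Id(315/21) = 1 · 15 = 15
  d = 35: 𝟙(35) · Id(315/35) = 1 · 9 = 9
  d = 45: 𝟙(45) · Id(315/45) = 1 · 7 = 7
  d = 63: 𝟙(63) · Id(315/63) = 1 · 5 = 5
  d = 105: 𝟙(105) · Id(315/105) = 1 · 3 = 3
  d = 315: 𝟙(315) · Id(315/315) = 1 · 1 = 1
Summing: (𝟙 * Id)(315) = 315 + 105 + 63 + 45 + 35 + 21 + 15 + 9 + 7 + 5 + 3 + 1 = 624.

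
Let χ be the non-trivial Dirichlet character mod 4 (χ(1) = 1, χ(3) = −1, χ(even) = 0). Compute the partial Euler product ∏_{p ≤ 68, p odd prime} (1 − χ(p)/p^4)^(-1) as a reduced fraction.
∏ = 1651066280281380138536686837541579766361280941939967829361597654494040671703/1669523570694536178861740034086625672835197425049896317943747132528787456000

The odd primes p ≤ 68 are [3, 5, 7, 11, 13, 17, 19, 23, 29, 31, 37, 41, 43, 47, 53, 59, 61, 67]. For each, χ(p) = 1 if p ≡ 1 mod 4, χ(p) = −1 if p ≡ 3 mod 4. Taking (1 − χ(p)/p^4)^(-1) = p^4/(p^4 − χ(p)): (1 − (-1)/3^4)^(-1) · (1 − (1)/5^4)^(-1) · (1 − (-1)/7^4)^(-1) · (1 − (-1)/11^4)^(-1) · (1 − (1)/13^4)^(-1) · (1 − (1)/17^4)^(-1) · (1 − (-1)/19^4)^(-1) · (1 − (-1)/23^4)^(-1) · (1 − (1)/29^4)^(-1) · (1 − (-1)/31^4)^(-1) · (1 − (1)/37^4)^(-1) · (1 − (1)/41^4)^(-1) · (1 − (-1)/43^4)^(-1) · (1 − (-1)/47^4)^(-1) · (1 − (1)/53^4)^(-1) · (1 − (-1)/59^4)^(-1) · (1 − (1)/61^4)^(-1) · (1 − (-1)/67^4)^(-1) = 1651066280281380138536686837541579766361280941939967829361597654494040671703/1669523570694536178861740034086625672835197425049896317943747132528787456000.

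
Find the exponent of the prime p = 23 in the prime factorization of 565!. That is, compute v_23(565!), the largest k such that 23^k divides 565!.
v_23(565!) = 25

Legendre's formula: v_p(n!) = Σ_{k ≥ 1} ⌊n / p^k⌋. For p = 23, n = 565, the terms are:
  ⌊565/23^1⌋ = ⌊565/23⌋ = 24
  ⌊565/23^2⌋ = ⌊565/529⌋ = 1
(the next term ⌊565/23^3⌋ = 0, terminating the sum). Summing: v_23(565!) = 24 + 1 = 25.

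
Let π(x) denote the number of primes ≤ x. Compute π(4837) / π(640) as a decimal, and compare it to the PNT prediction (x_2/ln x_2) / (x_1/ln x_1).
π(4837)/π(640) = 650/115 ≈ 5.6522;  PNT prediction ≈ 5.7560.

π(640) = 115 and π(4837) = 650, so π(4837)/π(640) ≈ 5.6522. The PNT-predicted ratio is (4837/ln(4837)) / (640/ln(640)) ≈ 5.7560. The two agree to within a few percent, as expected.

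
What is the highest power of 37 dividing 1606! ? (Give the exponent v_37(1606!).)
v_37(1606!) = 44

Legendre's formula: v_p(n!) = Σ_{k ≥ 1} ⌊n / p^k⌋. For p = 37, n = 1606, the terms are:
  ⌊1606/37^1⌋ = ⌊1606/37⌋ = 43
  ⌊1606/37^2⌋ = ⌊1606/1369⌋ = 1
(the next term ⌊1606/37^3⌋ = 0, terminating the sum). Summing: v_37(1606!) = 43 + 1 = 44.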